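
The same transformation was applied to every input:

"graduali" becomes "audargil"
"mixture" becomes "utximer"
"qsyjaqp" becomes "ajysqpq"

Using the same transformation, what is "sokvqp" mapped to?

What's happening: move the last 2 characters to the front (rotate right by 2), then reverse the string.
Working it through for "sokvqp": intermediate "qpsokv", final "vkospq".

vkospq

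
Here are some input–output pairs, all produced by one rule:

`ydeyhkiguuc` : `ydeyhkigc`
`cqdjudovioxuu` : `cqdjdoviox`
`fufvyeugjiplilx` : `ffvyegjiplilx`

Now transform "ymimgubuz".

In each case the input is transformed by: remove every "u".
Doing the same to "ymimgubuz": "ymimgbz".

ymimgbz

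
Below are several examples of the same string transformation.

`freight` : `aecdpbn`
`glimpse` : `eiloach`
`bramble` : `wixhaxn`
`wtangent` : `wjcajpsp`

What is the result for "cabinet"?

xejapyw

In each case the input is transformed by: shift every letter 4 places backward in the alphabet (wrapping around), then move the first 2 characters to the end (rotate left by 2).
"cabinet" → "ywxejap" → "xejapyw".
(Check on "wtangent": → "spwjcajp" → "wjcajpsp" ✓)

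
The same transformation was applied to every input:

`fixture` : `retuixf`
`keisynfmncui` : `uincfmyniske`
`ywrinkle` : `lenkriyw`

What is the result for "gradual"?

aldurag

Looking at the pairs, the operation is to reverse the string, then swap each adjacent pair of characters (1↔2, 3↔4, ...).
"gradual" → "laudarg" → "aldurag".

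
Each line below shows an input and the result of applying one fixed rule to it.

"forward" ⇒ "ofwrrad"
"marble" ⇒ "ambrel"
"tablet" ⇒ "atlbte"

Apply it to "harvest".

ahvrset

The rule is to swap each adjacent pair of characters (1↔2, 3↔4, ...).
For "harvest" the result is "ahvrset".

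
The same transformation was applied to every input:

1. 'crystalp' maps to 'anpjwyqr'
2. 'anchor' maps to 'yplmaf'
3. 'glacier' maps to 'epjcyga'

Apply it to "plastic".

najgyrq

The transformation: shift every letter 2 places backward in the alphabet (wrapping around), then take characters alternately from the front and the back (1st, last, 2nd, 2nd-last, ...).
Applying both steps to "plastic": "njyqrga", then "najgyrq".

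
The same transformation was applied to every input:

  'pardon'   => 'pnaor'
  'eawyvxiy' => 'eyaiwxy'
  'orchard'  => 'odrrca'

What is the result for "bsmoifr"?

brsfmi

Each output is the input with this applied: take characters alternately from the front and the back (1st, last, 2nd, 2nd-last, ...), then delete the last character.
Applying both steps to "bsmoifr": "brsfmio", then "brsfmi".
(Check on "orchard": → "odrrcah" → "odrrca" ✓)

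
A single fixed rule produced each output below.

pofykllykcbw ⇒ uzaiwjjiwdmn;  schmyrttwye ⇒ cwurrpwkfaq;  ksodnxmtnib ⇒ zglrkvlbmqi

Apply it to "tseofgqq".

ooedmcqr

The pattern: shift every letter 2 places backward in the alphabet (wrapping around), then reverse the string.
On "tseofgqq": the first step gives "rqcmdeoo", and the second then gives "ooedmcqr".
(Check on "ksodnxmtnib": → "iqmblvkrlgz" → "zglrkvlbmqi" ✓)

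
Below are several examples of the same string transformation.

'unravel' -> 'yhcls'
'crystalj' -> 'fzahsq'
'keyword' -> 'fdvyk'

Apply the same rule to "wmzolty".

gvsaf

What's happening: delete the first 2 characters, then shift every letter 7 places forward in the alphabet (wrapping around).
Doing the same to "wmzolty": "gvsaf".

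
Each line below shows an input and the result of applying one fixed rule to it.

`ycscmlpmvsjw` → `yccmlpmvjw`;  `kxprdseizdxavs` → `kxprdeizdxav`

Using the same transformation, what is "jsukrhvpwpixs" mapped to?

The transformation: remove every "s".
On "jsukrhvpwpixs" that produces "jukrhvpwpix".

jukrhvpwpix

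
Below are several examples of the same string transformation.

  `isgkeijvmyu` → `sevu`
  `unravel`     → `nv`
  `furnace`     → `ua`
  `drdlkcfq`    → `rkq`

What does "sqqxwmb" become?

qw

Looking at the pairs, the operation is to keep one character in every 3, starting at position 2 (positions 2nd, 5th, 8th, ...).
"sqqxwmb" → "qw".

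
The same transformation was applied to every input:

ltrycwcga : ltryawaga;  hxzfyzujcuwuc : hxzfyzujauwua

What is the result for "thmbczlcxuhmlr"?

The rule is to replace every "c" with "a".
"thmbczlcxuhmlr" → "thmbazlaxuhmlr".

thmbazlaxuhmlr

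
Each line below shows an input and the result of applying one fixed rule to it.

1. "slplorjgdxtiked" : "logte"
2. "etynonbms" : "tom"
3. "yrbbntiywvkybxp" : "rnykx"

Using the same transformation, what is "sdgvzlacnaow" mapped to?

dzco

In each case the input is transformed by: keep one character in every 3, starting at position 2 (positions 2nd, 5th, 8th, ...).
For "sdgvzlacnaow" the result is "dzco".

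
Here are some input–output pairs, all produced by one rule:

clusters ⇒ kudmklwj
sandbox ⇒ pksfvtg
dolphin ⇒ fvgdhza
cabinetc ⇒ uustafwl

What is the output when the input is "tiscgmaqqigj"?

blakuyesiiay

Rule — move the last character to the front, then shift every letter 8 places backward in the alphabet (wrapping around).
Applying both steps to "tiscgmaqqigj": "jtiscgmaqqig", then "blakuyesiiay".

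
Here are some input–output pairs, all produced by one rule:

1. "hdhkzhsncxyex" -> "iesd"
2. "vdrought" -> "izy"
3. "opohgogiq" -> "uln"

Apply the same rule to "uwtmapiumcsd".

Rule — shift every letter 5 places forward in the alphabet (wrapping around), then keep one character in every 3, starting at position 2 (positions 2nd, 5th, 8th, ...).
For "uwtmapiumcsd", step one produces "zbyrfunzrhxi"; step two turns that into "bfzx".
(Check on "opohgogiq": → "tutmltlnv" → "uln" ✓)

bfzx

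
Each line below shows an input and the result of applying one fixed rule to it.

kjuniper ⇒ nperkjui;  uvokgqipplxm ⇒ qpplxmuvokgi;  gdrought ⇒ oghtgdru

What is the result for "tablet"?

bettal

The transformation: swap the front and back halves of the string, then swap the first and last characters.
For "tablet", step one produces "lettab"; step two turns that into "bettal".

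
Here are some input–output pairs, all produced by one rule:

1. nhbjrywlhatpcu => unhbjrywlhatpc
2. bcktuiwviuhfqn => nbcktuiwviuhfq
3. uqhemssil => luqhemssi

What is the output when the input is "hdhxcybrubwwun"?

Looking at the pairs, the operation is to move the last character to the front.
Doing the same to "hdhxcybrubwwun": "nhdhxcybrubwwu".

nhdhxcybrubwwu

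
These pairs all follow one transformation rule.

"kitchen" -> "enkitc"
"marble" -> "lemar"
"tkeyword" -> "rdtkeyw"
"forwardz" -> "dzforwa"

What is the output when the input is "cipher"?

In each case the input is transformed by: move the last 3 characters to the front (rotate right by 3), then delete the first character.
"cipher" → "hercip" → "ercip".
(Check on "tkeyword": → "ordtkeyw" → "rdtkeyw" ✓)

ercip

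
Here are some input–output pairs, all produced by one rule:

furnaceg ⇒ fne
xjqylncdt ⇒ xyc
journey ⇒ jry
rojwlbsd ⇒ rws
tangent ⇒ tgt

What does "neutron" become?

ntn

Each output is the input with this applied: keep one character in every 3, starting at position 1 (positions 1st, 4th, 7th, ...).
"neutron" → "ntn".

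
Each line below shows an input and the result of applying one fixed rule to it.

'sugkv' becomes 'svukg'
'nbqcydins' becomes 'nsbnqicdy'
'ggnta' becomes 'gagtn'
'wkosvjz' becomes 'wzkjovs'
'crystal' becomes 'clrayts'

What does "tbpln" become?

The transformation: take characters alternately from the front and the back (1st, last, 2nd, 2nd-last, ...).
Applying that to "tbpln" gives "tnblp".

tnblp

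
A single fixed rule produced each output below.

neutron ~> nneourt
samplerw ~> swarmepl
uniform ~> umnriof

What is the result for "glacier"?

Looking at the pairs, the operation is to take characters alternately from the front and the back (1st, last, 2nd, 2nd-last, ...).
"glacier" → "grleaic".

grleaic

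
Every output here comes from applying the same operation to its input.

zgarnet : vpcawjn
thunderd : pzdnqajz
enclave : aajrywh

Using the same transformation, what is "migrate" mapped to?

iaepcwn

The transformation: shift every letter 4 places backward in the alphabet (wrapping around), then take characters alternately from the front and the back (1st, last, 2nd, 2nd-last, ...).
"migrate" → "iecnwpa" → "iaepcwn".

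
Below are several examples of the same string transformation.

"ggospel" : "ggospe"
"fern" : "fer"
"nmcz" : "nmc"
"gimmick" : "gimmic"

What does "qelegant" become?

The transformation: delete the last character.
Applying that to "qelegant" gives "qelegan".

qelegan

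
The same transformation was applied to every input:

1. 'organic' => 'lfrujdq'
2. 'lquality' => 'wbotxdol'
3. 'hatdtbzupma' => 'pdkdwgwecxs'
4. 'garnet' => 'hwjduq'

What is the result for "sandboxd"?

agvdqger

Rule — move the last 2 characters to the front (rotate right by 2), then shift every letter 3 places forward in the alphabet (wrapping around).
For "sandboxd", step one produces "xdsandbo"; step two turns that into "agvdqger".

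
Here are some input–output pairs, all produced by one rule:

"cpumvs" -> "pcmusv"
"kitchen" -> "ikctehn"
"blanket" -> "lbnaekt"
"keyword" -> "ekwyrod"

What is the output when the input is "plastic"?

lpsaitc

The pattern: swap each adjacent pair of characters (1↔2, 3↔4, ...).
So "plastic" becomes "lpsaitc".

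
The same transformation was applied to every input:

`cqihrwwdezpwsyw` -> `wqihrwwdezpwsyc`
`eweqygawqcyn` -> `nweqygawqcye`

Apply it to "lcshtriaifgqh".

hcshtriaifgql

Rule — swap the first and last characters.
For "lcshtriaifgqh" the result is "hcshtriaifgql".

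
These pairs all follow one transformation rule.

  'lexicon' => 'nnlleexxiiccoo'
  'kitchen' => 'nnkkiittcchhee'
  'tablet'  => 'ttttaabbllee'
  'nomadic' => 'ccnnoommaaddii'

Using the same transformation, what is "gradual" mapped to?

The pattern: double every character, then move the last 2 characters to the front (rotate right by 2).
Starting from "gradual": after the first operation, "ggrraadduuaall"; after the second, "llggrraadduuaa".

llggrraadduuaa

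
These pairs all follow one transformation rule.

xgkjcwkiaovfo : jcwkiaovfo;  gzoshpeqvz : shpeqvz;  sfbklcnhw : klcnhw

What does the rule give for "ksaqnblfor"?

The transformation: delete the first 3 characters.
Applying that to "ksaqnblfor" gives "qnblfor".

qnblfor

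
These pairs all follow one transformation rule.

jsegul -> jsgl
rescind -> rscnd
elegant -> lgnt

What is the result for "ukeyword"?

The rule is to remove every vowel.
So "ukeyword" becomes "kywrd".

kywrd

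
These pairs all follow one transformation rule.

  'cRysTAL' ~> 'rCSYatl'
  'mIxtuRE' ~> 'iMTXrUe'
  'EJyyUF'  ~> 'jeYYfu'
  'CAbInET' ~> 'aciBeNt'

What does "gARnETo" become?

aGNrteO

Looking at the pairs, the operation is to swap each adjacent pair of characters (1↔2, 3↔4, ...), then flip the case of every letter.
Applying both steps to "gARnETo": "AgnRTEo", then "aGNrteO".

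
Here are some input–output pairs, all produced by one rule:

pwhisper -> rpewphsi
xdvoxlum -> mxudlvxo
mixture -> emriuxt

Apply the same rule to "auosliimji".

iajumoisil

The rule is to reverse the string, then take characters alternately from the front and the back (1st, last, 2nd, 2nd-last, ...).
On "auosliimji": the first step gives "ijmiilsoua", and the second then gives "iajumoisil".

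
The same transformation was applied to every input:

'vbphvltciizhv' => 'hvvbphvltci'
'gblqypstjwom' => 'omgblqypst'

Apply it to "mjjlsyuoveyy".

What's happening: move the last 2 characters to the front (rotate right by 2), then delete the last 2 characters.
On "mjjlsyuoveyy": the first step gives "yymjjlsyuove", and the second then gives "yymjjlsyuo".

yymjjlsyuo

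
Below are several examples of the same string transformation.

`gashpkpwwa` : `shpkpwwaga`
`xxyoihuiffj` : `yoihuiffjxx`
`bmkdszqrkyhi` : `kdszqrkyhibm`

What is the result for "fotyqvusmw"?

Each output is the input with this applied: move the first 2 characters to the end (rotate left by 2).
Applying that to "fotyqvusmw" gives "tyqvusmwfo".

tyqvusmwfo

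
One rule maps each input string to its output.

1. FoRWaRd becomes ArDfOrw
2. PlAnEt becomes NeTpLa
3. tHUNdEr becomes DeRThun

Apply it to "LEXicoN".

COnlexI

In each case the input is transformed by: move the last 3 characters to the front (rotate right by 3), then flip the case of every letter.
On "LEXicoN" that produces "COnlexI".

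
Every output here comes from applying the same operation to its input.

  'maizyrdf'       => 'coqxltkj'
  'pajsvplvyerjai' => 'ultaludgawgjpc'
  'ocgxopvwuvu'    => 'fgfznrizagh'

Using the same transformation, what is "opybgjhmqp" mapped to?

The rule is to move the last 3 characters to the front (rotate right by 3), then shift every letter 11 places forward in the alphabet (wrapping around).
Working it through for "opybgjhmqp": intermediate "mqpopybgjh", final "xbazajmrus".

xbazajmrus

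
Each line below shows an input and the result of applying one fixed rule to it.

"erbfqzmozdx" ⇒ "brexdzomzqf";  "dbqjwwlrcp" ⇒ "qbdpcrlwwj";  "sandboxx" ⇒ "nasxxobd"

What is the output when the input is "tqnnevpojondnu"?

The rule is to reverse the string, then move the last 3 characters to the front (rotate right by 3).
"tqnnevpojondnu" → "undnojopvennqt" → "nqtundnojopven".

nqtundnojopven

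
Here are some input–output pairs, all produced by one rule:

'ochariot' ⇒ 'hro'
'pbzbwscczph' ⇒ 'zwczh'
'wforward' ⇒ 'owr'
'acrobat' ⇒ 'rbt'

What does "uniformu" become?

iom

In each case the input is transformed by: delete the first 2 characters, then keep every other character starting from the first (positions 1st, 3rd, 5th, ...).
For "uniformu" the result is "iom".
(Check on "pbzbwscczph": → "zbwscczph" → "zwczh" ✓)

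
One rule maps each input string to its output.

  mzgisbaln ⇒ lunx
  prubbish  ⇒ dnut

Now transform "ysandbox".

eznj

Rule — keep every other character starting from the second (positions 2nd, 4th, 6th, ...), then shift every letter 12 places forward in the alphabet (wrapping around).
Working it through for "ysandbox": intermediate "snbx", final "eznj".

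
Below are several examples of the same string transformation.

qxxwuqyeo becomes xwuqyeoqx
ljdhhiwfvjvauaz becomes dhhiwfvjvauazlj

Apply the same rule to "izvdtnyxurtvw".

Looking at the pairs, the operation is to move the first 2 characters to the end (rotate left by 2).
So "izvdtnyxurtvw" becomes "vdtnyxurtvwiz".

vdtnyxurtvwiz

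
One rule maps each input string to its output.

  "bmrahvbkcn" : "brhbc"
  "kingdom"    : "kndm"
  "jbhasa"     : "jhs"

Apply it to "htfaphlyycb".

The transformation: keep every other character starting from the first (positions 1st, 3rd, 5th, ...).
Applying that to "htfaphlyycb" gives "hfplyb".

hfplyb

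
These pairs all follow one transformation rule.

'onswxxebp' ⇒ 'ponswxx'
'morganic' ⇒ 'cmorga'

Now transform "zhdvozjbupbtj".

jzhdvozjbup

What's happening: move the last 3 characters to the front (rotate right by 3), then delete the first 2 characters.
Applying both steps to "zhdvozjbupbtj": "btjzhdvozjbup", then "jzhdvozjbup".
(Check on "morganic": → "nicmorga" → "cmorga" ✓)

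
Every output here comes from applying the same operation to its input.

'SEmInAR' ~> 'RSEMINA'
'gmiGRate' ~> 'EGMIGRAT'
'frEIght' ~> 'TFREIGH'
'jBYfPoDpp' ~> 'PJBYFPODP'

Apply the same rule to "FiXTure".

Each output is the input with this applied: move the last character to the front, then convert every letter to uppercase.
On "FiXTure": the first step gives "eFiXTur", and the second then gives "EFIXTUR".
(Check on "jBYfPoDpp": → "pjBYfPoDp" → "PJBYFPODP" ✓)

EFIXTUR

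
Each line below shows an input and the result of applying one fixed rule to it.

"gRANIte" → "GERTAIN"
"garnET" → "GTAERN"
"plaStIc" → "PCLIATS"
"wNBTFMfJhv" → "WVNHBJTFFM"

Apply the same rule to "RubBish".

RHUSBIB

The pattern: take characters alternately from the front and the back (1st, last, 2nd, 2nd-last, ...), then convert every letter to uppercase.
For "RubBish", step one produces "RhusbiB"; step two turns that into "RHUSBIB".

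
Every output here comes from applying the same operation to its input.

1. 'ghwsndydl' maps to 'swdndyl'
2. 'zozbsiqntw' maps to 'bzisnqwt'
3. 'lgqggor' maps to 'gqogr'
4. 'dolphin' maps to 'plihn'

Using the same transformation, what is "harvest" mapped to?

vrset

Rule — swap each adjacent pair of characters (1↔2, 3↔4, ...), then delete the first 2 characters.
Starting from "harvest": after the first operation, "ahvrset"; after the second, "vrset".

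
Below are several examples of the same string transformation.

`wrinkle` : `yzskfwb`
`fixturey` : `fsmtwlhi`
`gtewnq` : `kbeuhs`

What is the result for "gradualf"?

The transformation: shift every letter 12 places backward in the alphabet (wrapping around), then move the last 3 characters to the front (rotate right by 3).
Working it through for "gradualf": intermediate "uforiozt", final "oztufori".

oztufori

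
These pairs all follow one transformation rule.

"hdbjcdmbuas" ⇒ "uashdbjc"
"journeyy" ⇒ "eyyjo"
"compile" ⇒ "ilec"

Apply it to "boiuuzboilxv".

lxvboiuuz

The pattern: move the last 3 characters to the front (rotate right by 3), then delete the last 3 characters.
Starting from "boiuuzboilxv": after the first operation, "lxvboiuuzboi"; after the second, "lxvboiuuz".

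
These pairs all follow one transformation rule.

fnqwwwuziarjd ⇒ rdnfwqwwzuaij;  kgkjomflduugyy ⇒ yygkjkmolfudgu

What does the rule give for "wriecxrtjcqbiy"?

Each output is the input with this applied: swap each adjacent pair of characters (1↔2, 3↔4, ...), then move the last 2 characters to the front (rotate right by 2).
For "wriecxrtjcqbiy", step one produces "rweixctrcjbqyi"; step two turns that into "yirweixctrcjbq".

yirweixctrcjbq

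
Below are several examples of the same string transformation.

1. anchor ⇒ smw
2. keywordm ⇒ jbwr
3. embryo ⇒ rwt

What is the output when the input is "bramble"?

The pattern: shift every letter 5 places forward in the alphabet (wrapping around), then keep every other character starting from the second (positions 2nd, 4th, 6th, ...).
On "bramble": the first step gives "gwfrgqj", and the second then gives "wrq".
(Check on "anchor": → "fshmtw" → "smw" ✓)

wrq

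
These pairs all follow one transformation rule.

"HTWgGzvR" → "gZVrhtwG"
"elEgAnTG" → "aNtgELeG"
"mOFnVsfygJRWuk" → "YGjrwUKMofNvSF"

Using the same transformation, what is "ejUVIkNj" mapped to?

In each case the input is transformed by: swap the front and back halves of the string, then flip the case of every letter.
For "ejUVIkNj", step one produces "IkNjejUV"; step two turns that into "iKnJEJuv".

iKnJEJuv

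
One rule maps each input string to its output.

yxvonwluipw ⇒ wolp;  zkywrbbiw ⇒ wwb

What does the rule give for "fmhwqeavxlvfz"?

zwalf

What's happening: swap the first and last characters, then keep one character in every 3, starting at position 1 (positions 1st, 4th, 7th, ...).
Doing the same to "fmhwqeavxlvfz": "zwalf".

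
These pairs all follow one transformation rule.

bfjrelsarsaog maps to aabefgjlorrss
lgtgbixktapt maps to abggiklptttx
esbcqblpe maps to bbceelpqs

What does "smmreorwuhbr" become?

behmmorrrsuw

The rule is to sort the characters into alphabetical order.
For "smmreorwuhbr" the result is "behmmorrrsuw".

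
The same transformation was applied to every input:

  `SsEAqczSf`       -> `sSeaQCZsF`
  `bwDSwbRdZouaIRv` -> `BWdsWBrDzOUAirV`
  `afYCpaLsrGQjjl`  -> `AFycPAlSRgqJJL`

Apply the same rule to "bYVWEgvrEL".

ByvweGVRel

The rule is to flip the case of every letter.
Doing the same to "bYVWEgvrEL": "ByvweGVRel".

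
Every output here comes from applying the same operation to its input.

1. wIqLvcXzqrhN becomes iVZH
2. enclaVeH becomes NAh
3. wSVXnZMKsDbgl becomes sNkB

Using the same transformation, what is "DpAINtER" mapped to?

Looking at the pairs, the operation is to keep one character in every 3, starting at position 2 (positions 2nd, 5th, 8th, ...), then flip the case of every letter.
Starting from "DpAINtER": after the first operation, "pNR"; after the second, "Pnr".

Pnr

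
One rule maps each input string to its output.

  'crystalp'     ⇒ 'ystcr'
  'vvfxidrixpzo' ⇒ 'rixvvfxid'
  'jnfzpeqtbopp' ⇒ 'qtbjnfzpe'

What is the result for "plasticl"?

The rule is to delete the last 3 characters, then move the last 3 characters to the front (rotate right by 3).
Applying both steps to "plasticl": "plast", then "astpl".

astpl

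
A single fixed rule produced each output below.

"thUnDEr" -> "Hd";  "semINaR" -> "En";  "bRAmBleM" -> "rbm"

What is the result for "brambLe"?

In each case the input is transformed by: flip the case of every letter, then keep one character in every 3, starting at position 2 (positions 2nd, 5th, 8th, ...).
Working it through for "brambLe": intermediate "BRAMBlE", final "RB".

RB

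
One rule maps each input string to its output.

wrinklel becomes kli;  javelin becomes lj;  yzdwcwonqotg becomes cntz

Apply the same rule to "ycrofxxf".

Looking at the pairs, the operation is to move the first 3 characters to the end (rotate left by 3), then keep one character in every 3, starting at position 2 (positions 2nd, 5th, 8th, ...).
Applying both steps to "ycrofxxf": "ofxxfycr", then "ffr".

ffr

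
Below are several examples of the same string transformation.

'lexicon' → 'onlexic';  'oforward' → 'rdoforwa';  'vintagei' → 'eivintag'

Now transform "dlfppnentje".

jedlfppnent

The rule is to move the last 2 characters to the front (rotate right by 2).
For "dlfppnentje" the result is "jedlfppnent".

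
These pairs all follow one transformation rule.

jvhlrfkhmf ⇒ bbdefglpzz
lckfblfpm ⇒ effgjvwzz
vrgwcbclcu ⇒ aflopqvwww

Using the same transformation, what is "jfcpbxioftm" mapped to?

cdgijnrvwzz

What's happening: shift every letter 6 places backward in the alphabet (wrapping around), then sort the characters into alphabetical order.
Doing the same to "jfcpbxioftm": "cdgijnrvwzz".
(Check on "jvhlrfkhmf": → "dpbflzebgz" → "bbdefglpzz" ✓)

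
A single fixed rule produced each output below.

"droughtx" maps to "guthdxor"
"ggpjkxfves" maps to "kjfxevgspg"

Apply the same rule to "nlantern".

The rule is to move the first 3 characters to the end (rotate left by 3), then swap each adjacent pair of characters (1↔2, 3↔4, ...).
"nlantern" → "nternnla" → "tnrennal".

tnrennal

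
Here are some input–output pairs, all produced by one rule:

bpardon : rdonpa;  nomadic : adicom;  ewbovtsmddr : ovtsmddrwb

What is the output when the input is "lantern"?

ternan

Rule — delete the first character, then move the first 2 characters to the end (rotate left by 2).
Working it through for "lantern": intermediate "antern", final "ternan".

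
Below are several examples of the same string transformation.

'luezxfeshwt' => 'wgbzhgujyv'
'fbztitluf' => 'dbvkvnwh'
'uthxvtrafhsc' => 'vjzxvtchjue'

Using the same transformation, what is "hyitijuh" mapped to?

akvklwj

The pattern: delete the first character, then shift every letter 2 places forward in the alphabet (wrapping around).
"hyitijuh" → "yitijuh" → "akvklwj".
(Check on "uthxvtrafhsc": → "thxvtrafhsc" → "vjzxvtchjue" ✓)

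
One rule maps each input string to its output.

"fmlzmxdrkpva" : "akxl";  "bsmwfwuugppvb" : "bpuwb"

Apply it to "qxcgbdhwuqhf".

Looking at the pairs, the operation is to reverse the string, then keep one character in every 3, starting at position 1 (positions 1st, 4th, 7th, ...).
Applying both steps to "qxcgbdhwuqhf": "fhquwhdbgcxq", then "fudc".

fudc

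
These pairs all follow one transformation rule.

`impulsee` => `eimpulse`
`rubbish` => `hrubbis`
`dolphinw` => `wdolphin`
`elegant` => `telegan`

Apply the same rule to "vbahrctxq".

The rule is to move the last character to the front.
Applying that to "vbahrctxq" gives "qvbahrctx".

qvbahrctx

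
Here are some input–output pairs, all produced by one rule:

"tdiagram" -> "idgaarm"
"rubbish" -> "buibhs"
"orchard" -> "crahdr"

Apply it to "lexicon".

xecino

Each output is the input with this applied: delete the first character, then swap each adjacent pair of characters (1↔2, 3↔4, ...).
Doing the same to "lexicon": "xecino".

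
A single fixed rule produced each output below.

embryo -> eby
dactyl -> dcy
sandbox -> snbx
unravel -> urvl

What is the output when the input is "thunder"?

What's happening: keep every other character starting from the first (positions 1st, 3rd, 5th, ...).
On "thunder" that produces "tudr".

tudr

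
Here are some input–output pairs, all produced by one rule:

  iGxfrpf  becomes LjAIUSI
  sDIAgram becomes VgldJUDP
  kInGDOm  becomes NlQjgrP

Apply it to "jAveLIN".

What's happening: flip the case of every letter, then shift every letter 3 places forward in the alphabet (wrapping around).
On "jAveLIN": the first step gives "JaVElin", and the second then gives "MdYHolq".
(Check on "iGxfrpf": → "IgXFRPF" → "LjAIUSI" ✓)

MdYHolq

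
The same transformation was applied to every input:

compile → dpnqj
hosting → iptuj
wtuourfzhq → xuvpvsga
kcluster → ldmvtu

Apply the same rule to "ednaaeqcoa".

feobbfrd

Rule — delete the last 2 characters, then shift every letter 1 place forward in the alphabet (wrapping around).
Working it through for "ednaaeqcoa": intermediate "ednaaeqc", final "feobbfrd".
(Check on "compile": → "compi" → "dpnqj" ✓)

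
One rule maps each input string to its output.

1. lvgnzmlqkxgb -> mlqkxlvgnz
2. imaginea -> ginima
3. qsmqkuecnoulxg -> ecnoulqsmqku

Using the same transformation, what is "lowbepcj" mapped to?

beplow

Each output is the input with this applied: delete the last 2 characters, then swap the front and back halves of the string.
For "lowbepcj", step one produces "lowbep"; step two turns that into "beplow".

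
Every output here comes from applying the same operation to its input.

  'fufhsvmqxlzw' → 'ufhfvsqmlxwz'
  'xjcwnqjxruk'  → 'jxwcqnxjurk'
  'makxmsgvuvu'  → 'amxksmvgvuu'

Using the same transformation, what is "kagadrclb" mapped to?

Looking at the pairs, the operation is to swap each adjacent pair of characters (1↔2, 3↔4, ...).
Applying that to "kagadrclb" gives "akagrdlcb".

akagrdlcb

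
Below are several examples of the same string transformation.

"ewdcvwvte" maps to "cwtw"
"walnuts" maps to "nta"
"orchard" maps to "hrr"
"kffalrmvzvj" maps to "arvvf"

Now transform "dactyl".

tla

Looking at the pairs, the operation is to keep every other character starting from the second (positions 2nd, 4th, 6th, ...), then move the first character to the end.
Applying both steps to "dactyl": "atl", then "tla".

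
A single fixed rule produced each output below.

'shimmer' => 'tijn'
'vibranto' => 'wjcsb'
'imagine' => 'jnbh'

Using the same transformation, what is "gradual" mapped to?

hsbe

Rule — delete the last 3 characters, then shift every letter 1 place forward in the alphabet (wrapping around).
"gradual" → "grad" → "hsbe".
(Check on "vibranto": → "vibra" → "wjcsb" ✓)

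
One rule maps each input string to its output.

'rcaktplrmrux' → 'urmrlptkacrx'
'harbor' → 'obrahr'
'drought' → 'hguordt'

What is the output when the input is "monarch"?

cranomh

What's happening: reverse the string, then move the first character to the end.
Doing the same to "monarch": "cranomh".
(Check on "harbor": → "robrah" → "obrahr" ✓)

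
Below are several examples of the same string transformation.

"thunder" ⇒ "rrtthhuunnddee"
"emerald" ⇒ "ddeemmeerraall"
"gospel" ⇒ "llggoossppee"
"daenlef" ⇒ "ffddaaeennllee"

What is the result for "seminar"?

The pattern: double every character, then move the last 2 characters to the front (rotate right by 2).
For "seminar" the result is "rrsseemmiinnaa".

rrsseemmiinnaa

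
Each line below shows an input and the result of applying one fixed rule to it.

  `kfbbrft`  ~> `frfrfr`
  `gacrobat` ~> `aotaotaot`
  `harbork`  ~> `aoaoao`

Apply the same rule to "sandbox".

ababab

The rule is to keep one character in every 3, starting at position 2 (positions 2nd, 5th, 8th, ...), then write the whole string 3 times in a row.
For "sandbox", step one produces "ab"; step two turns that into "ababab".
(Check on "gacrobat": → "aot" → "aotaotaot" ✓)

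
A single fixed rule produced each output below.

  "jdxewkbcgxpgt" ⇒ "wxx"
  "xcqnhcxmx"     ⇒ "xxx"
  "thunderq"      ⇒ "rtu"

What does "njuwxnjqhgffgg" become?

uwx

The transformation: sort the characters into alphabetical order, then keep only the last 3 characters.
For "njuwxnjqhgffgg", step one produces "ffggghjjnnquwx"; step two turns that into "uwx".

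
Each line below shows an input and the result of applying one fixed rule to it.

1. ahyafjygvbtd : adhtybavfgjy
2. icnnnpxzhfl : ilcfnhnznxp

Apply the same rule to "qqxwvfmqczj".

In each case the input is transformed by: take characters alternately from the front and the back (1st, last, 2nd, 2nd-last, ...).
For "qqxwvfmqczj" the result is "qjqzxcwqvmf".

qjqzxcwqvmf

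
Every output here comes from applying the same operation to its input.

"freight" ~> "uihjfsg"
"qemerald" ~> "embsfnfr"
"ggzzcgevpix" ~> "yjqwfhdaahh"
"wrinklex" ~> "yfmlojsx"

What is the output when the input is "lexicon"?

opdjyfm

What's happening: shift every letter 1 place forward in the alphabet (wrapping around), then reverse the string.
"lexicon" → "mfyjdpo" → "opdjyfm".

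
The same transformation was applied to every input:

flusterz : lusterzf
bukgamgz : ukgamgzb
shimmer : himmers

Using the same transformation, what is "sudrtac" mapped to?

The rule is to move the first character to the end.
On "sudrtac" that produces "udrtacs".

udrtacs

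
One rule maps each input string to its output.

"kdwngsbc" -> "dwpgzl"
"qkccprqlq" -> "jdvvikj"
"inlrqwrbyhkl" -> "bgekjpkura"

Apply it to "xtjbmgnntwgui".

qmcufzggmpz

The pattern: shift every letter 7 places backward in the alphabet (wrapping around), then delete the last 2 characters.
For "xtjbmgnntwgui", step one produces "qmcufzggmpznb"; step two turns that into "qmcufzggmpz".
(Check on "inlrqwrbyhkl": → "bgekjpkurade" → "bgekjpkura" ✓)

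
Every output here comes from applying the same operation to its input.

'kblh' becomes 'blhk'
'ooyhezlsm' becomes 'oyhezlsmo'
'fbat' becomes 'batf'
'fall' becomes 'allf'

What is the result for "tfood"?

foodt

Looking at the pairs, the operation is to move the first character to the end.
"tfood" → "foodt".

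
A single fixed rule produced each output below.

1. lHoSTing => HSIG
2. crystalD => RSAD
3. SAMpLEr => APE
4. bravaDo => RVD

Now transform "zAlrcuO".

What's happening: keep every other character starting from the second (positions 2nd, 4th, 6th, ...), then convert every letter to uppercase.
For "zAlrcuO", step one produces "Aru"; step two turns that into "ARU".
(Check on "lHoSTing": → "HSig" → "HSIG" ✓)

ARU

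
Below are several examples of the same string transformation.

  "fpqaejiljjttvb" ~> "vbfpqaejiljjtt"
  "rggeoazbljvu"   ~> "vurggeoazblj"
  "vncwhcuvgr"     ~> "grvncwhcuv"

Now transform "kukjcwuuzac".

In each case the input is transformed by: move the last 2 characters to the front (rotate right by 2).
On "kukjcwuuzac" that produces "ackukjcwuuz".

ackukjcwuuz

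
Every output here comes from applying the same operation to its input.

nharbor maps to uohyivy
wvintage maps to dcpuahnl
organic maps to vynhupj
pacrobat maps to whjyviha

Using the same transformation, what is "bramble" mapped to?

The transformation: shift every letter 7 places forward in the alphabet (wrapping around).
For "bramble" the result is "iyhtisl".

iyhtisl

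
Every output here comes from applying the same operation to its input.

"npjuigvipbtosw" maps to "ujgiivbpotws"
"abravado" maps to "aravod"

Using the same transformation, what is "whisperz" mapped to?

siepzr

The transformation: delete the first 2 characters, then swap each adjacent pair of characters (1↔2, 3↔4, ...).
For "whisperz" the result is "siepzr".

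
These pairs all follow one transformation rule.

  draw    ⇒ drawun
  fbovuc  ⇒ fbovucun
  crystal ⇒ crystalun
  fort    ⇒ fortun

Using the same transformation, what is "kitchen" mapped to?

kitchenun

The transformation: append "un".
For "kitchen" the result is "kitchenun".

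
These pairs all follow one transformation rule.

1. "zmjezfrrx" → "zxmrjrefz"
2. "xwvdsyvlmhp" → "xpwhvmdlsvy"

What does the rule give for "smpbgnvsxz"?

szmxpsbvgn

The rule is to take characters alternately from the front and the back (1st, last, 2nd, 2nd-last, ...).
Doing the same to "smpbgnvsxz": "szmxpsbvgn".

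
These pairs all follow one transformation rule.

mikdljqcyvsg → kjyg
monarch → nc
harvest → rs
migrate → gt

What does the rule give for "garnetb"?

What's happening: keep one character in every 3, starting at position 3 (positions 3rd, 6th, 9th, ...).
For "garnetb" the result is "rt".

rt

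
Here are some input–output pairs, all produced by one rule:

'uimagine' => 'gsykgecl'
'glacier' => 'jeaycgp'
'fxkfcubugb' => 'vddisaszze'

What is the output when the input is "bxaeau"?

vzcysy

The transformation: swap each adjacent pair of characters (1↔2, 3↔4, ...), then shift every letter 2 places backward in the alphabet (wrapping around).
Starting from "bxaeau": after the first operation, "xbeaua"; after the second, "vzcysy".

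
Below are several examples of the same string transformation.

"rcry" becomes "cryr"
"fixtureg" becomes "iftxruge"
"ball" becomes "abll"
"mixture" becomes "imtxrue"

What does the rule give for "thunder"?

htnuedr

What's happening: swap each adjacent pair of characters (1↔2, 3↔4, ...).
Doing the same to "thunder": "htnuedr".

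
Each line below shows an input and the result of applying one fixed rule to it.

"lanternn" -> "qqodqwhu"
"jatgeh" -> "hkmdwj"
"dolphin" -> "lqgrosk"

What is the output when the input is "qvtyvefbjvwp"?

What's happening: shift every letter 3 places forward in the alphabet (wrapping around), then move the last 2 characters to the front (rotate right by 2).
Working it through for "qvtyvefbjvwp": intermediate "tywbyhiemyzs", final "zstywbyhiemy".

zstywbyhiemy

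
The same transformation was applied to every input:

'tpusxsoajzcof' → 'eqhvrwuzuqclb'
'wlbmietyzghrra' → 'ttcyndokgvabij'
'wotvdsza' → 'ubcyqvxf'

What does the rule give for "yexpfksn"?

What's happening: move the last 3 characters to the front (rotate right by 3), then shift every letter 2 places forward in the alphabet (wrapping around).
Working it through for "yexpfksn": intermediate "ksnyexpf", final "mupagzrh".

mupagzrh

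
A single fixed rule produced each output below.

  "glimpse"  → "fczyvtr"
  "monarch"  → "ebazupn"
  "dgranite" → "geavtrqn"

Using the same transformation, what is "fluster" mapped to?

The transformation: sort the characters into reverse alphabetical order, then shift every letter 13 places forward in the alphabet (wrapping around) — i.e. ROT13.
Starting from "fluster": after the first operation, "utsrlfe"; after the second, "hgfeysr".

hgfeysr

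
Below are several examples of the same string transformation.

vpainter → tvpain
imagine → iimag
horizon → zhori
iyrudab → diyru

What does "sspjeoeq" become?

osspje

Each output is the input with this applied: delete the last 2 characters, then move the last character to the front.
Starting from "sspjeoeq": after the first operation, "sspjeo"; after the second, "osspje".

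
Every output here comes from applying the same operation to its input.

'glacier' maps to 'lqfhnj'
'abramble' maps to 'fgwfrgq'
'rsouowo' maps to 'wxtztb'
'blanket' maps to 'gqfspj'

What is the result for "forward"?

What's happening: delete the last character, then shift every letter 5 places forward in the alphabet (wrapping around).
For "forward", step one produces "forwar"; step two turns that into "ktwbfw".

ktwbfw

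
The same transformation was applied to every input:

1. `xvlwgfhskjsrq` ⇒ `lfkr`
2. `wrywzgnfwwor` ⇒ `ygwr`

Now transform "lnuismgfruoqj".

In each case the input is transformed by: keep one character in every 3, starting at position 3 (positions 3rd, 6th, 9th, ...).
"lnuismgfruoqj" → "umrq".

umrq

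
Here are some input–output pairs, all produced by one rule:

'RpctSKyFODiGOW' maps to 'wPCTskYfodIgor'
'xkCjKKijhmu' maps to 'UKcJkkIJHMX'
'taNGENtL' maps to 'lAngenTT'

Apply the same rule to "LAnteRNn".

What's happening: flip the case of every letter, then swap the first and last characters.
"LAnteRNn" → "laNTErnN" → "NaNTErnl".

NaNTErnl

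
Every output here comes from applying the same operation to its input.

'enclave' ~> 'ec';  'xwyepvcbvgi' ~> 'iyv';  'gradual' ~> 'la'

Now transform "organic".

cg

The rule is to move the last 3 characters to the front (rotate right by 3), then keep one character in every 3, starting at position 3 (positions 3rd, 6th, 9th, ...).
"organic" → "cg".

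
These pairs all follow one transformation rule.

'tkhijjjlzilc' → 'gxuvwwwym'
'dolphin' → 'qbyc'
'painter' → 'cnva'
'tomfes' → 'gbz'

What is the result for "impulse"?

vzch

The transformation: shift every letter 13 places forward in the alphabet (wrapping around) — i.e. ROT13, then delete the last 3 characters.
Starting from "impulse": after the first operation, "vzchyfr"; after the second, "vzch".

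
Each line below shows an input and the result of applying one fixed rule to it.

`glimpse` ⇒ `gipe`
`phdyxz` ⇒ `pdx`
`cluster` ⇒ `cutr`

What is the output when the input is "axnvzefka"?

anzfa

Rule — keep every other character starting from the first (positions 1st, 3rd, 5th, ...).
So "axnvzefka" becomes "anzfa".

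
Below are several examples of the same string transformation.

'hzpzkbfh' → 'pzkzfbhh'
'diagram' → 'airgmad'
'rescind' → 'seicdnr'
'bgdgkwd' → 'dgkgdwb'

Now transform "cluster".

Rule — move the first character to the end, then swap each adjacent pair of characters (1↔2, 3↔4, ...).
Working it through for "cluster": intermediate "lusterc", final "ultsrec".
(Check on "rescind": → "escindr" → "seicdnr" ✓)

ultsrec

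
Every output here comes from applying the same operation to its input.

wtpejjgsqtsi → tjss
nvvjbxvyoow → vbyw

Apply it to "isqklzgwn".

slw

What's happening: keep one character in every 3, starting at position 2 (positions 2nd, 5th, 8th, ...).
For "isqklzgwn" the result is "slw".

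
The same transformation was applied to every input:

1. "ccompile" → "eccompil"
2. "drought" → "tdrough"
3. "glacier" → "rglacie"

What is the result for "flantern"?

The pattern: move the last character to the front.
"flantern" → "nflanter".

nflanter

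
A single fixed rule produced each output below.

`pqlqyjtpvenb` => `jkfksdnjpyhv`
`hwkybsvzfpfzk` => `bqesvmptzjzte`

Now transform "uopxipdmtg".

oijrcjxgna

Each output is the input with this applied: shift every letter 6 places backward in the alphabet (wrapping around).
So "uopxipdmtg" becomes "oijrcjxgna".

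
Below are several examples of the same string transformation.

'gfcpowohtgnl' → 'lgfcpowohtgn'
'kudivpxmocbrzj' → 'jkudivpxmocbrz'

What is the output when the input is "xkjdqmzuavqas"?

The transformation: move the last character to the front.
On "xkjdqmzuavqas" that produces "sxkjdqmzuavqa".

sxkjdqmzuavqa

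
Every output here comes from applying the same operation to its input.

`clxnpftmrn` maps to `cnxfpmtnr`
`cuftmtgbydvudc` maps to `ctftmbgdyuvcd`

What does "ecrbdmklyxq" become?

The transformation: swap each adjacent pair of characters (1↔2, 3↔4, ...), then delete the first character.
Starting from "ecrbdmklyxq": after the first operation, "cebrmdlkxyq"; after the second, "ebrmdlkxyq".

ebrmdlkxyq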